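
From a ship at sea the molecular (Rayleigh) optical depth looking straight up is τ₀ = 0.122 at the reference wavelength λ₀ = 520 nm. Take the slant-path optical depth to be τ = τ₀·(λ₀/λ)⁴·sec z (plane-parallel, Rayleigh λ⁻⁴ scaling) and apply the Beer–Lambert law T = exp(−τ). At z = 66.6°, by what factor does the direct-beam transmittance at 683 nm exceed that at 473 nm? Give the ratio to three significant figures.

Airmass: sec 66.6° = 2.5180.
τ(683 nm) = 0.122 × (520/683)⁴ × 2.5180 = 0.122 × 0.3360 × 2.5180 = 0.1032.
τ(473 nm) = 0.122 × (520/473)⁴ × 2.5180 = 0.122 × 1.4607 × 2.5180 = 0.4487.
T(683)/T(473) = exp(τ_B − τ_A) = exp(0.3455) = 1.4127.

1.41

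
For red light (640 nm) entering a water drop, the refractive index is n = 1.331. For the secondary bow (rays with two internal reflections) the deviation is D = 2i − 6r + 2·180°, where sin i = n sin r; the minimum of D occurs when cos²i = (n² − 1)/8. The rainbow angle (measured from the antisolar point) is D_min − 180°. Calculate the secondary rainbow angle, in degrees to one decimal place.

50.4°

cos²i = (1.77156 − 1)/8 = 0.09645; i = arccos(0.31056) = 71.907°.
sin r = sin 71.907°/1.331 = 0.71417; r = 45.575°.
D_min = 2·71.907° − 6·45.575° + 360° = 230.365°.
Rainbow angle = D_min − 180° = 50.365°.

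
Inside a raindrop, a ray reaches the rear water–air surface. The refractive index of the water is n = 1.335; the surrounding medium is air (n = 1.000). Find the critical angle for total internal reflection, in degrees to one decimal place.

sin θ_c = n_air / n = 1.000 / 1.335 = 0.7491.
θ_c = arcsin(0.7491) = 48.51°.

48.5°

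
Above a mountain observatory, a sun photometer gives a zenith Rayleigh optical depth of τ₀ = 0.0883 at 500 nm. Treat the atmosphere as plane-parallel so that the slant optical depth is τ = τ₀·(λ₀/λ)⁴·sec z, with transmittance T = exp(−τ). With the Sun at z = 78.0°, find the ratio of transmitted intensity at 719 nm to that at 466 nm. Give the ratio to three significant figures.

Airmass: sec 78.0° = 4.8097.
τ(719 nm) = 0.0883 × (500/719)⁴ × 4.8097 = 0.0883 × 0.2339 × 4.8097 = 0.0993.
τ(466 nm) = 0.0883 × (500/466)⁴ × 4.8097 = 0.0883 × 1.3254 × 4.8097 = 0.5629.
T(719)/T(466) = exp(τ_B − τ_A) = exp(0.4636) = 1.5897.

1.59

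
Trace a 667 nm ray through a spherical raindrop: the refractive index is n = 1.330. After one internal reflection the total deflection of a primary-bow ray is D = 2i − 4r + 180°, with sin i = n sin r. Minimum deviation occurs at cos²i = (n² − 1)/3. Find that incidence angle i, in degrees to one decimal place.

cos²i = (1.330² − 1)/3 = (1.76890 − 1)/3 = 0.25630.
cos i = 0.50626, so i = 59.585°.

59.6°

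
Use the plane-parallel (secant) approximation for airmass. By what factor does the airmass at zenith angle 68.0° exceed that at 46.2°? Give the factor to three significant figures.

X(68.0°)/X(46.2°) = sec 68.0° / sec 46.2° = cos 46.2° / cos 68.0° = 0.6921/0.3746 = 1.8477.

1.85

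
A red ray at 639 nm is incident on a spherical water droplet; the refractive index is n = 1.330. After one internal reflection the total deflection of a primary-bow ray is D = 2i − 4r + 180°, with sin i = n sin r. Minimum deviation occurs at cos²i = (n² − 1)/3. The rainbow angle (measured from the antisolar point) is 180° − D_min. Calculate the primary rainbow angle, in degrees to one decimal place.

42.5°

cos²i = (1.76890 − 1)/3 = 0.25630; i = arccos(0.50626) = 59.585°.
sin r = sin 59.585°/1.330 = 0.64841; r = 40.422°.
D_min = 2·59.585° − 4·40.422° + 180° = 137.484°.
Rainbow angle = 180° − D_min = 42.516°.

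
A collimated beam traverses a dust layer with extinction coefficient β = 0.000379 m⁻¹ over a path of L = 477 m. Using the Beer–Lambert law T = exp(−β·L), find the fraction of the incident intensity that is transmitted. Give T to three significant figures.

0.835

τ = β·L = 0.000379 × 477 = 0.1808.
T = exp(−0.1808) = 0.8346.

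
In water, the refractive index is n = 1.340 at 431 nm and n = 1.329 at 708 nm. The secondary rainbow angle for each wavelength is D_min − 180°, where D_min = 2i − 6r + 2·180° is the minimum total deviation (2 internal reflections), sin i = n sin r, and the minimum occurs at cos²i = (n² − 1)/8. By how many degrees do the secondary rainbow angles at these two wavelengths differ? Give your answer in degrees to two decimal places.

2.87°

At 431 nm (n = 1.340): cos²i = 0.09945 → i = 71.618°, r = 45.088°, D_min = 232.709°, rainbow angle = 52.709°.
At 708 nm (n = 1.329): cos²i = 0.09578 → i = 71.972°, r = 45.685°, D_min = 229.837°, rainbow angle = 49.837°.
Angular width = |52.709° − 49.837°| = 2.872°.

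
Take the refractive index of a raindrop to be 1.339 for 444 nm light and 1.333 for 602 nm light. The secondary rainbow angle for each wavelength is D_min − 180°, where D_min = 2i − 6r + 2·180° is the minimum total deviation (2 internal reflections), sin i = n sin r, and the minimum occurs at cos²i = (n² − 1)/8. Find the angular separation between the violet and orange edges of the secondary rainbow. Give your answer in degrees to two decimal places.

1.56°

At 444 nm (n = 1.339): cos²i = 0.09912 → i = 71.650°, r = 45.141°, D_min = 232.451°, rainbow angle = 52.451°.
At 602 nm (n = 1.333): cos²i = 0.09711 → i = 71.843°, r = 45.466°, D_min = 230.891°, rainbow angle = 50.891°.
Angular width = |52.451° − 50.891°| = 1.560°.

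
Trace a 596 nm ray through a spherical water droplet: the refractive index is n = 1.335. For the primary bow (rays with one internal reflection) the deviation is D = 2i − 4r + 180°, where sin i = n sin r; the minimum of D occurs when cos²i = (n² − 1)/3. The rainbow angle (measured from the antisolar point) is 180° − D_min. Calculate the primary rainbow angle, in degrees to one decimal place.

41.8°

cos²i = (1.78222 − 1)/3 = 0.26074; i = arccos(0.51063) = 59.294°.
sin r = sin 59.294°/1.335 = 0.64405; r = 40.094°.
D_min = 2·59.294° − 4·40.094° + 180° = 138.212°.
Rainbow angle = 180° − D_min = 41.788°.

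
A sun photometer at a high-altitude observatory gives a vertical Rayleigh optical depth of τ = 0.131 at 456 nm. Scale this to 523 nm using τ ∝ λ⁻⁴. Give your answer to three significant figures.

τ(523 nm) = τ(456 nm) × (456/523)⁴ = 0.131 × (0.8719)⁴ = 0.131 × 0.5779 = 0.0757.

0.0757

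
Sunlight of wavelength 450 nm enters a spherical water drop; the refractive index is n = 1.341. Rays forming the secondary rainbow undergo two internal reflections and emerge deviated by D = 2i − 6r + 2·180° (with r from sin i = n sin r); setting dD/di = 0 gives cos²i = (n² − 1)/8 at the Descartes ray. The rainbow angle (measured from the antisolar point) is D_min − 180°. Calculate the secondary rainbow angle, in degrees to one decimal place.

cos²i = (1.79828 − 1)/8 = 0.09979; i = arccos(0.31589) = 71.586°.
sin r = sin 71.586°/1.341 = 0.70753; r = 45.034°.
D_min = 2·71.586° − 6·45.034° + 360° = 232.966°.
Rainbow angle = D_min − 180° = 52.966°.

53.0°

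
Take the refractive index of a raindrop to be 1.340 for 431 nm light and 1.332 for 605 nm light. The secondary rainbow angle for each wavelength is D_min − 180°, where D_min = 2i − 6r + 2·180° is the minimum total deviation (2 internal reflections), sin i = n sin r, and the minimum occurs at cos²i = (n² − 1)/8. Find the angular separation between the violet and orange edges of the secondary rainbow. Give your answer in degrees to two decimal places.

2.08°

At 431 nm (n = 1.340): cos²i = 0.09945 → i = 71.618°, r = 45.088°, D_min = 232.709°, rainbow angle = 52.709°.
At 605 nm (n = 1.332): cos²i = 0.09678 → i = 71.875°, r = 45.520°, D_min = 230.628°, rainbow angle = 50.628°.
Angular width = |52.709° − 50.628°| = 2.080°.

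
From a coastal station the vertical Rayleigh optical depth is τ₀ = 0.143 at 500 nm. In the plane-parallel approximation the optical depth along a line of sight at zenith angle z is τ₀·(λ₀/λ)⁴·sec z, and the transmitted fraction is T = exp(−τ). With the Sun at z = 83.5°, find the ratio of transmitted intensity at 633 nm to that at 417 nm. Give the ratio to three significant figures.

8.33

Airmass: sec 83.5° = 8.8337.
τ(633 nm) = 0.143 × (500/633)⁴ × 8.8337 = 0.143 × 0.3893 × 8.8337 = 0.4917.
τ(417 nm) = 0.143 × (500/417)⁴ × 8.8337 = 0.143 × 2.0670 × 8.8337 = 2.6110.
T(633)/T(417) = exp(τ_B − τ_A) = exp(2.1193) = 8.3252.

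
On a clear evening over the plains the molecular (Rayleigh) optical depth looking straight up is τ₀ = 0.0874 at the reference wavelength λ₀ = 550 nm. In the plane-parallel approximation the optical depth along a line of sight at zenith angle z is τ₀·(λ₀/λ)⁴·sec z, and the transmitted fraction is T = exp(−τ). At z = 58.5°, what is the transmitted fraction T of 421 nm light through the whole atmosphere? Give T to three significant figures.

sec 58.5° = 1.9139.
τ = 0.0874 × (550/421)⁴ × 1.9139 = 0.0874 × 2.9129 × 1.9139 = 0.4872.
T = exp(−0.4872) = 0.6143.

0.614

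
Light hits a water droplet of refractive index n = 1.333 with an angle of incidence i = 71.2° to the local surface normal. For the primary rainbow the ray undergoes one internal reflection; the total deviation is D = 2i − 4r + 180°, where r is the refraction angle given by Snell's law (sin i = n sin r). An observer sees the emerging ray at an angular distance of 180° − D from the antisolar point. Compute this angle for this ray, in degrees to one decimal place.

38.6°

sin r = sin 71.2° / 1.333 = 0.9466/1.333 = 0.7102; r = 45.25°.
D = 2·71.2° − 4·45.25° + 180° = 142.40° − 180.99° + 180° = 141.41°.
Angle from antisolar point = 180° − D = 38.59°.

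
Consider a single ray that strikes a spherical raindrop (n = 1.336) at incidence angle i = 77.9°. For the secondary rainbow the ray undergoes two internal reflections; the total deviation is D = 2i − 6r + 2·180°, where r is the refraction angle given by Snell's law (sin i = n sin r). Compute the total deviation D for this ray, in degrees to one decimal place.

233.5°

sin r = sin 77.9° / 1.336 = 0.9778/1.336 = 0.7319; r = 47.04°.
D = 2·77.9° − 6·47.04° + 2·180° = 155.80° − 282.26° + 360° = 233.54°.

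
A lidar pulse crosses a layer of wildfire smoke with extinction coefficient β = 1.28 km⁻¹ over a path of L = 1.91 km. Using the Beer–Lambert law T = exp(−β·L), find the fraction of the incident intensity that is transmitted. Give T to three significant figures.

0.0867

τ = β·L = 1.28 × 1.91 = 2.4448.
T = exp(−2.4448) = 0.0867.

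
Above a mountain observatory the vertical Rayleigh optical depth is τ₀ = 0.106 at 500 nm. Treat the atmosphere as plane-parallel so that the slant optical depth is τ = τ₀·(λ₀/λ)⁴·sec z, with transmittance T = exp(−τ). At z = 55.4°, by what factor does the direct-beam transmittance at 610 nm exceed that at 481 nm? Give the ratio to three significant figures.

Airmass: sec 55.4° = 1.7610.
τ(610 nm) = 0.106 × (500/610)⁴ × 1.7610 = 0.106 × 0.4514 × 1.7610 = 0.0843.
τ(481 nm) = 0.106 × (500/481)⁴ × 1.7610 = 0.106 × 1.1676 × 1.7610 = 0.2180.
T(610)/T(481) = exp(τ_B − τ_A) = exp(0.1337) = 1.1430.

1.14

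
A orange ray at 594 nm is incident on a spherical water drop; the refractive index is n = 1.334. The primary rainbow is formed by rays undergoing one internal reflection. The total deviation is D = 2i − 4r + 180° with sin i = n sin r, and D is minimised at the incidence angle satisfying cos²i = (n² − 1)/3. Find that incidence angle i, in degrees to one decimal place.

cos²i = (1.334² − 1)/3 = (1.77956 − 1)/3 = 0.25985.
cos i = 0.50976, so i = 59.352°.

59.4°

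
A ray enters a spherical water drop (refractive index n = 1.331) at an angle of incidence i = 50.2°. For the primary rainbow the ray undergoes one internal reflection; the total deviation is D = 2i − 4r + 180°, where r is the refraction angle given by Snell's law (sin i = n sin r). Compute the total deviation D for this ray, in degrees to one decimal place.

sin r = sin 50.2° / 1.331 = 0.7683/1.331 = 0.5772; r = 35.26°.
D = 2·50.2° − 4·35.26° + 180° = 100.40° − 141.02° + 180° = 139.38°.

139.4°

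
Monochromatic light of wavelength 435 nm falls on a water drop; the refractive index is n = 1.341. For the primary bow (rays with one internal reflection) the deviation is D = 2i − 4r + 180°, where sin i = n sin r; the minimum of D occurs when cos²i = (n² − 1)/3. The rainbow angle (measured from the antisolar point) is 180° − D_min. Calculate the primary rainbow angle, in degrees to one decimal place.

40.9°

cos²i = (1.79828 − 1)/3 = 0.26609; i = arccos(0.51584) = 58.946°.
sin r = sin 58.946°/1.341 = 0.63884; r = 39.705°.
D_min = 2·58.946° − 4·39.705° + 180° = 139.071°.
Rainbow angle = 180° − D_min = 40.929°.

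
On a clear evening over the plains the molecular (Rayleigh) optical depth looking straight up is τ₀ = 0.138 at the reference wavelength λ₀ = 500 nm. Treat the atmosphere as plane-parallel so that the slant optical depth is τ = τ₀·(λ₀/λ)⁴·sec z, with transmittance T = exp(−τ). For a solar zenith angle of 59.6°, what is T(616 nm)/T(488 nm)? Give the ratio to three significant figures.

Airmass: sec 59.6° = 1.9762.
τ(616 nm) = 0.138 × (500/616)⁴ × 1.9762 = 0.138 × 0.4341 × 1.9762 = 0.1184.
τ(488 nm) = 0.138 × (500/488)⁴ × 1.9762 = 0.138 × 1.1020 × 1.9762 = 0.3005.
T(616)/T(488) = exp(τ_B − τ_A) = exp(0.1822) = 1.1998.

1.20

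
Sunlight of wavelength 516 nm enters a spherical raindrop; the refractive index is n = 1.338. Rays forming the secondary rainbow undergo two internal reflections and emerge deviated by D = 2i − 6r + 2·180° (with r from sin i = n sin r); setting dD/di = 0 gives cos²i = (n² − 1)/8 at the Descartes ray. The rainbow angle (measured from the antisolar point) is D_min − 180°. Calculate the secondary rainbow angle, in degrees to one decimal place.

cos²i = (1.79024 − 1)/8 = 0.09878; i = arccos(0.31429) = 71.682°.
sin r = sin 71.682°/1.338 = 0.70951; r = 45.195°.
D_min = 2·71.682° − 6·45.195° + 360° = 232.193°.
Rainbow angle = D_min − 180° = 52.193°.

52.2°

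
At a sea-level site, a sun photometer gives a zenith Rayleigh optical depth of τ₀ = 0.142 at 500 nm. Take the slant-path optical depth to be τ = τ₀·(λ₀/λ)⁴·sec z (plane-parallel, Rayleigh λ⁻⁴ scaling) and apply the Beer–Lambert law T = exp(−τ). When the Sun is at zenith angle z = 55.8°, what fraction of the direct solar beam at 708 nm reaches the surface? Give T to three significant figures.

0.939

sec 55.8° = 1.7791.
τ = 0.142 × (500/708)⁴ × 1.7791 = 0.142 × 0.2487 × 1.7791 = 0.0628.
T = exp(−0.0628) = 0.9391.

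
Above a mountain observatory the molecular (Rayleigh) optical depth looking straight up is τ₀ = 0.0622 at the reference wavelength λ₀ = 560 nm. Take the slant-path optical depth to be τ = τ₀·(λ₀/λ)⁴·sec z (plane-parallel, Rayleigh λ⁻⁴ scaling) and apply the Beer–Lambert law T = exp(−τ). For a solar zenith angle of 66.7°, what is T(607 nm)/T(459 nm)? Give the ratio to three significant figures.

1.26

Airmass: sec 66.7° = 2.5282.
τ(607 nm) = 0.0622 × (560/607)⁴ × 2.5282 = 0.0622 × 0.7244 × 2.5282 = 0.1139.
τ(459 nm) = 0.0622 × (560/459)⁴ × 2.5282 = 0.0622 × 2.2157 × 2.5282 = 0.3484.
T(607)/T(459) = exp(τ_B − τ_A) = exp(0.2345) = 1.2643.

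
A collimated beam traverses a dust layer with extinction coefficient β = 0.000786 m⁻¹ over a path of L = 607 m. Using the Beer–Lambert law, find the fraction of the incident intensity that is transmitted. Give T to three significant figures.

0.621

τ = β·L = 0.000786 × 607 = 0.4771.
T = exp(−0.4771) = 0.6206.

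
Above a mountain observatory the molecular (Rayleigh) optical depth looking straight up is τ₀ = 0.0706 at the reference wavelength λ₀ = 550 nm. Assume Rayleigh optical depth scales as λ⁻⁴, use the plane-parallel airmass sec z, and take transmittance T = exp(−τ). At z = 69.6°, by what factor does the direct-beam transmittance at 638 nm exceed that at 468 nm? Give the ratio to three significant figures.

1.32

Airmass: sec 69.6° = 2.8688.
τ(638 nm) = 0.0706 × (550/638)⁴ × 2.8688 = 0.0706 × 0.5523 × 2.8688 = 0.1119.
τ(468 nm) = 0.0706 × (550/468)⁴ × 2.8688 = 0.0706 × 1.9075 × 2.8688 = 0.3863.
T(638)/T(468) = exp(τ_B − τ_A) = exp(0.2745) = 1.3159.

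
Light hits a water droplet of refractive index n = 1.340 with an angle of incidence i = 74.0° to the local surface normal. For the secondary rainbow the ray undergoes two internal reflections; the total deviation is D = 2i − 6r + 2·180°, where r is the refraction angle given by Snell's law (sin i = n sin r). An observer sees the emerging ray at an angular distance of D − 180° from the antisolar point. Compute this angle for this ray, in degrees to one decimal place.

sin r = sin 74.0° / 1.340 = 0.9613/1.340 = 0.7174; r = 45.84°.
D = 2·74.0° − 6·45.84° + 2·180° = 148.00° − 275.02° + 360° = 232.98°.
Angle from antisolar point = D − 180° = 52.98°.

53.0°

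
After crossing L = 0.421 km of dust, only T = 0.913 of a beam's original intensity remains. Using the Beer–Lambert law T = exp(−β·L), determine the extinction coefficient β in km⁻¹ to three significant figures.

0.216 km⁻¹

Beer–Lambert: T = exp(−βL) ⇒ β = −ln(T)/L = −ln(0.913)/0.421 = 0.0910/0.421 = 0.2162 km⁻¹.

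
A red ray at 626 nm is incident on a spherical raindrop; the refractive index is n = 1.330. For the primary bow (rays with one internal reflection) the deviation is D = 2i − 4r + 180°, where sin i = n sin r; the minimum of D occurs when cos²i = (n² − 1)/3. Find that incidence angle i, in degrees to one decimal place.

cos²i = (1.330² − 1)/3 = (1.76890 − 1)/3 = 0.25630.
cos i = 0.50626, so i = 59.585°.

59.6°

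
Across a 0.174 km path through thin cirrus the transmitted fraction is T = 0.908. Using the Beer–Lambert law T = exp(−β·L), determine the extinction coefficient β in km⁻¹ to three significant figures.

0.555 km⁻¹

Beer–Lambert: T = exp(−βL) ⇒ β = −ln(T)/L = −ln(0.908)/0.174 = 0.0965/0.174 = 0.5547 km⁻¹.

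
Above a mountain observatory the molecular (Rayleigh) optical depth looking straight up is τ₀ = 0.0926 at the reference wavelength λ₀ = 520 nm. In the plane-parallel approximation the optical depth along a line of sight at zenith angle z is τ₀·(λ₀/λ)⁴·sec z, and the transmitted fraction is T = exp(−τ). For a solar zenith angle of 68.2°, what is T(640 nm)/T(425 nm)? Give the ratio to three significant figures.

Airmass: sec 68.2° = 2.6927.
τ(640 nm) = 0.0926 × (520/640)⁴ × 2.6927 = 0.0926 × 0.4358 × 2.6927 = 0.1087.
τ(425 nm) = 0.0926 × (520/425)⁴ × 2.6927 = 0.0926 × 2.2411 × 2.6927 = 0.5588.
T(640)/T(425) = exp(τ_B − τ_A) = exp(0.4501) = 1.5685.

1.57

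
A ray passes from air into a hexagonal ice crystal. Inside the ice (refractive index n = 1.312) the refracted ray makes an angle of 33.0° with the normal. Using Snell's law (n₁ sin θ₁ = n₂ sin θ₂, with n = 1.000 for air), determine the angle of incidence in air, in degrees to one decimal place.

Snell: sin θ_i = n · sin θ_r = 1.312 × sin 33.0° = 1.312 × 0.5446 = 0.7146.
θ_i = arcsin(0.7146) = 45.61°.

45.6°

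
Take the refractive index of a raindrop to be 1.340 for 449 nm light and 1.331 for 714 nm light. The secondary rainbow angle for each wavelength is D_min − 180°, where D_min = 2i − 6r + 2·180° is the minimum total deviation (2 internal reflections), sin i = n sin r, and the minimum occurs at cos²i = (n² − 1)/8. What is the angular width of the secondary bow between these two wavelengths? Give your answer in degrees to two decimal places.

2.34°

At 449 nm (n = 1.340): cos²i = 0.09945 → i = 71.618°, r = 45.088°, D_min = 232.709°, rainbow angle = 52.709°.
At 714 nm (n = 1.331): cos²i = 0.09645 → i = 71.907°, r = 45.575°, D_min = 230.365°, rainbow angle = 50.365°.
Angular width = |52.709° − 50.365°| = 2.344°.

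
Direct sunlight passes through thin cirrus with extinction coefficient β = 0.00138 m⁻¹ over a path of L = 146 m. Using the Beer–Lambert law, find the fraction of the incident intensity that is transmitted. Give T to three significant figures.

τ = β·L = 0.00138 × 146 = 0.2015.
T = exp(−0.2015) = 0.8175.

0.818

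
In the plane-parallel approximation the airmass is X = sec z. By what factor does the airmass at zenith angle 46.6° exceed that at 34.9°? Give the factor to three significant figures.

1.19

X(46.6°)/X(34.9°) = sec 46.6° / sec 34.9° = cos 34.9° / cos 46.6° = 0.8202/0.6871 = 1.1937.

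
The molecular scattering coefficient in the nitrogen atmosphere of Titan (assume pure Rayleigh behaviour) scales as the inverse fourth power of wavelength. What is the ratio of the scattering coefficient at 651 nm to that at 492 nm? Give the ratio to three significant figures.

0.326

Rayleigh scattering ∝ λ⁻⁴, so the ratio of coefficients is the inverse fourth power of the wavelength ratio.
σ(651)/σ(492) = (492/651)⁴ = (0.7558)⁴ = 0.3262.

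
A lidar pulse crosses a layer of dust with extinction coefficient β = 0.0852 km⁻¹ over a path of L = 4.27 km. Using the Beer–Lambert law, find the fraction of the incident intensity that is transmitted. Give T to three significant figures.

0.695

τ = β·L = 0.0852 × 4.27 = 0.3638.
T = exp(−0.3638) = 0.6950.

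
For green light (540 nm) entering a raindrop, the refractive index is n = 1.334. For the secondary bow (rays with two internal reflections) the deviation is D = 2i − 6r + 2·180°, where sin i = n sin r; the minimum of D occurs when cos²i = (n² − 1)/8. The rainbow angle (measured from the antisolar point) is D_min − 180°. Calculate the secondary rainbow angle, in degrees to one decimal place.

51.2°

cos²i = (1.77956 − 1)/8 = 0.09744; i = arccos(0.31216) = 71.810°.
sin r = sin 71.810°/1.334 = 0.71217; r = 45.411°.
D_min = 2·71.810° − 6·45.411° + 360° = 231.153°.
Rainbow angle = D_min − 180° = 51.153°.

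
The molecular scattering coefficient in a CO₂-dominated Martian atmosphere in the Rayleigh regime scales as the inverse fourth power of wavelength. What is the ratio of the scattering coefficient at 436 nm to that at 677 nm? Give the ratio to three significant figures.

Rayleigh scattering ∝ λ⁻⁴, so the ratio of coefficients is the inverse fourth power of the wavelength ratio.
σ(436)/σ(677) = (677/436)⁴ = (1.5528)⁴ = 5.813.

5.81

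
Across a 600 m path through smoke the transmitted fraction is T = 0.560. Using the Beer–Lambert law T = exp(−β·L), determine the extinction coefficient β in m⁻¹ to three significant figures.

Beer–Lambert: T = exp(−βL) ⇒ β = −ln(T)/L = −ln(0.560)/600 = 0.5798/600 = 0.0009664 m⁻¹.

0.000966 m⁻¹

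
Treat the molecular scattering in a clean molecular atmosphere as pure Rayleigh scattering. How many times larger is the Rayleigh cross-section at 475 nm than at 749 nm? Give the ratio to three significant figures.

Rayleigh scattering ∝ λ⁻⁴, so the ratio of coefficients is the inverse fourth power of the wavelength ratio.
σ(475)/σ(749) = (749/475)⁴ = (1.5768)⁴ = 6.182.

6.18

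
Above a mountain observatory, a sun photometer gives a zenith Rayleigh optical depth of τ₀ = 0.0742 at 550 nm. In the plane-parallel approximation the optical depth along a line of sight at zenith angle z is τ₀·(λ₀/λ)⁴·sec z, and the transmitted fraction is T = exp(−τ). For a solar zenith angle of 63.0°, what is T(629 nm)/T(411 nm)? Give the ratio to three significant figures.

1.54

Airmass: sec 63.0° = 2.2027.
τ(629 nm) = 0.0742 × (550/629)⁴ × 2.2027 = 0.0742 × 0.5846 × 2.2027 = 0.0955.
τ(411 nm) = 0.0742 × (550/411)⁴ × 2.2027 = 0.0742 × 3.2069 × 2.2027 = 0.5241.
T(629)/T(411) = exp(τ_B − τ_A) = exp(0.4286) = 1.5351.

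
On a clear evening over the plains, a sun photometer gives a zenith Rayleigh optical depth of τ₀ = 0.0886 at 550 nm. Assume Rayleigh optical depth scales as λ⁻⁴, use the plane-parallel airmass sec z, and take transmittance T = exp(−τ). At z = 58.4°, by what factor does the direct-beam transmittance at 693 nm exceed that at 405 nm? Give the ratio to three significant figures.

1.66

Airmass: sec 58.4° = 1.9084.
τ(693 nm) = 0.0886 × (550/693)⁴ × 1.9084 = 0.0886 × 0.3968 × 1.9084 = 0.0671.
τ(405 nm) = 0.0886 × (550/405)⁴ × 1.9084 = 0.0886 × 3.4012 × 1.9084 = 0.5751.
T(693)/T(405) = exp(τ_B − τ_A) = exp(0.5080) = 1.6620.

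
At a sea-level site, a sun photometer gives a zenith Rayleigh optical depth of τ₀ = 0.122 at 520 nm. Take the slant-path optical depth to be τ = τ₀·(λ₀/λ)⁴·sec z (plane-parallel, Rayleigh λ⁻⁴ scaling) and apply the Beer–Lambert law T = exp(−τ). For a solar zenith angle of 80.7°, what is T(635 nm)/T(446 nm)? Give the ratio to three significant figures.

Airmass: sec 80.7° = 6.1880.
τ(635 nm) = 0.122 × (520/635)⁴ × 6.1880 = 0.122 × 0.4497 × 6.1880 = 0.3395.
τ(446 nm) = 0.122 × (520/446)⁴ × 6.1880 = 0.122 × 1.8479 × 6.1880 = 1.3950.
T(635)/T(446) = exp(τ_B − τ_A) = exp(1.0555) = 2.8735.

2.87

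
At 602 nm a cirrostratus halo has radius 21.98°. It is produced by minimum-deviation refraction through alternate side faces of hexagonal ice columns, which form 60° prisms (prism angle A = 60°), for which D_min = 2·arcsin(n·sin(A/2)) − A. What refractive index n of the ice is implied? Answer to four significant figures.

1.312

Rearranging: n = sin((D_min + A)/2) / sin(A/2).
(D_min + A)/2 = (21.98° + 60°)/2 = 40.990°.
n = sin 40.990° / sin 30° = 0.6559 / 0.5000 = 1.3119.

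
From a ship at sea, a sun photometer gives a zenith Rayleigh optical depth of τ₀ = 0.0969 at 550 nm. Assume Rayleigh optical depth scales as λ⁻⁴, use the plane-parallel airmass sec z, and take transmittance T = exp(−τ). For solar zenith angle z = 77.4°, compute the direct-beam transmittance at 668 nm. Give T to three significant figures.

0.815

sec 77.4° = 4.5841.
τ = 0.0969 × (550/668)⁴ × 4.5841 = 0.0969 × 0.4596 × 4.5841 = 0.2041.
T = exp(−0.2041) = 0.8153.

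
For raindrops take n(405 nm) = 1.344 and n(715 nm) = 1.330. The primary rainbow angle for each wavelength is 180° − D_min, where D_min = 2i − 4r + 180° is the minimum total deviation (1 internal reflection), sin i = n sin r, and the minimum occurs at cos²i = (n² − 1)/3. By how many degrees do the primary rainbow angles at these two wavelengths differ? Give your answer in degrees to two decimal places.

2.01°

At 405 nm (n = 1.344): cos²i = 0.26878 → i = 58.772°, r = 39.512°, D_min = 139.495°, rainbow angle = 40.505°.
At 715 nm (n = 1.330): cos²i = 0.25630 → i = 59.585°, r = 40.422°, D_min = 137.484°, rainbow angle = 42.516°.
Angular width = |40.505° − 42.516°| = 2.011°.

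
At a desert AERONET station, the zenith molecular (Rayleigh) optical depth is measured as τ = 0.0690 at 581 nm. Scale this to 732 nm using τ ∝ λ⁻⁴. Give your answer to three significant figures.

0.0274

τ(732 nm) = τ(581 nm) × (581/732)⁴ = 0.0690 × (0.7937)⁴ = 0.0690 × 0.3969 = 0.0274.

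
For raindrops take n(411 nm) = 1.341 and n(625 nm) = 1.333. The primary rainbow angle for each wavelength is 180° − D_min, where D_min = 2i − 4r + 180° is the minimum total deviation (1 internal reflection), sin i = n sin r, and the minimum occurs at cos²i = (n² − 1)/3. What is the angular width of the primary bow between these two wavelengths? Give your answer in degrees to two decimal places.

At 411 nm (n = 1.341): cos²i = 0.26609 → i = 58.946°, r = 39.705°, D_min = 139.071°, rainbow angle = 40.929°.
At 625 nm (n = 1.333): cos²i = 0.25896 → i = 59.410°, r = 40.225°, D_min = 137.922°, rainbow angle = 42.078°.
Angular width = |40.929° − 42.078°| = 1.149°.

1.15°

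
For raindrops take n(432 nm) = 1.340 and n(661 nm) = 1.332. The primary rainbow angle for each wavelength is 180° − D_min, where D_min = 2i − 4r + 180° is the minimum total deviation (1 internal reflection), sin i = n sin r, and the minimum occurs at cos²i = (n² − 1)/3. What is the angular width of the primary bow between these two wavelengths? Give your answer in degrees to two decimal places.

1.15°

At 432 nm (n = 1.340): cos²i = 0.26520 → i = 59.004°, r = 39.770°, D_min = 138.929°, rainbow angle = 41.071°.
At 661 nm (n = 1.332): cos²i = 0.25807 → i = 59.469°, r = 40.290°, D_min = 137.776°, rainbow angle = 42.224°.
Angular width = |41.071° − 42.224°| = 1.153°.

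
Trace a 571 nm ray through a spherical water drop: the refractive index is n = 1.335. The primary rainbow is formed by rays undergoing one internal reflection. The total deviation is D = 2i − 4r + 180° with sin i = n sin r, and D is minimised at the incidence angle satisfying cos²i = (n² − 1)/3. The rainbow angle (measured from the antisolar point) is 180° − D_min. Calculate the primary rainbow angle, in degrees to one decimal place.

41.8°

cos²i = (1.78222 − 1)/3 = 0.26074; i = arccos(0.51063) = 59.294°.
sin r = sin 59.294°/1.335 = 0.64405; r = 40.094°.
D_min = 2·59.294° − 4·40.094° + 180° = 138.212°.
Rainbow angle = 180° − D_min = 41.788°.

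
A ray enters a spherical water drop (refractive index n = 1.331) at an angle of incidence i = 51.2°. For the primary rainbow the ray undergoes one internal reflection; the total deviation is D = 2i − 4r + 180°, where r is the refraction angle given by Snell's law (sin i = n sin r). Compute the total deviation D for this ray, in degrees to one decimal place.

139.0°

sin r = sin 51.2° / 1.331 = 0.7793/1.331 = 0.5855; r = 35.84°.
D = 2·51.2° − 4·35.84° + 180° = 102.40° − 143.36° + 180° = 139.04°.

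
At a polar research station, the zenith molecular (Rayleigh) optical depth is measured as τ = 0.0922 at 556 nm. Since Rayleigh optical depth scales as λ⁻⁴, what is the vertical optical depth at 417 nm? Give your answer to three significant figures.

0.291

τ(417 nm) = τ(556 nm) × (556/417)⁴ = 0.0922 × (1.3333)⁴ = 0.0922 × 3.1605 = 0.2914.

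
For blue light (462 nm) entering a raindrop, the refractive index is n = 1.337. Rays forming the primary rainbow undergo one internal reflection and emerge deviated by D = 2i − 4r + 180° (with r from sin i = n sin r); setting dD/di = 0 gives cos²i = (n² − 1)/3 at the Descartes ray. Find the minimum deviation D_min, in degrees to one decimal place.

cos²i = (1.78757 − 1)/3 = 0.26252; i = arccos(0.51237) = 59.178°.
sin r = sin 59.178°/1.337 = 0.64231; r = 39.964°.
D_min = 2·59.178° − 4·39.964° + 180° = 138.500°.

138.5°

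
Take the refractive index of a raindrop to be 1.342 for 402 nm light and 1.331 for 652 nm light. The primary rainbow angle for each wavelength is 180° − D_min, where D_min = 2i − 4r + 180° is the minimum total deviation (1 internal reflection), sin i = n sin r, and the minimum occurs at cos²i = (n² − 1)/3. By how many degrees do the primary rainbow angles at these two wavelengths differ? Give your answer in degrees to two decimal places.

At 402 nm (n = 1.342): cos²i = 0.26699 → i = 58.888°, r = 39.641°, D_min = 139.213°, rainbow angle = 40.787°.
At 652 nm (n = 1.331): cos²i = 0.25719 → i = 59.527°, r = 40.356°, D_min = 137.630°, rainbow angle = 42.370°.
Angular width = |40.787° − 42.370°| = 1.583°.

1.58°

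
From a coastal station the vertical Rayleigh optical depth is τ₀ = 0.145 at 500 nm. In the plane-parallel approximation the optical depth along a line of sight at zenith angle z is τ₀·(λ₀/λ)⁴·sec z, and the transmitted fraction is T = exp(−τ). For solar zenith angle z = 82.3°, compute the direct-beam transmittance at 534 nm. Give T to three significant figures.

sec 82.3° = 7.4635.
τ = 0.145 × (500/534)⁴ × 7.4635 = 0.145 × 0.7686 × 7.4635 = 0.8318.
T = exp(−0.8318) = 0.4353.

0.435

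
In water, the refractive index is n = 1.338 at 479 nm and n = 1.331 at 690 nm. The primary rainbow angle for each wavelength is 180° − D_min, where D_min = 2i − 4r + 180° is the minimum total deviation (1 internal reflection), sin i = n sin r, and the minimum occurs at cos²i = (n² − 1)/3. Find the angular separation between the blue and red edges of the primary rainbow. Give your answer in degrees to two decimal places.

1.01°

At 479 nm (n = 1.338): cos²i = 0.26341 → i = 59.120°, r = 39.899°, D_min = 138.643°, rainbow angle = 41.357°.
At 690 nm (n = 1.331): cos²i = 0.25719 → i = 59.527°, r = 40.356°, D_min = 137.630°, rainbow angle = 42.370°.
Angular width = |41.357° − 42.370°| = 1.013°.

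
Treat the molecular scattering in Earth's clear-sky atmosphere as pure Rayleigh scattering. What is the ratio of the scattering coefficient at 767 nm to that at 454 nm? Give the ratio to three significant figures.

Rayleigh scattering ∝ λ⁻⁴, so the ratio of coefficients is the inverse fourth power of the wavelength ratio.
σ(767)/σ(454) = (454/767)⁴ = (0.5919)⁴ = 0.1228.

0.123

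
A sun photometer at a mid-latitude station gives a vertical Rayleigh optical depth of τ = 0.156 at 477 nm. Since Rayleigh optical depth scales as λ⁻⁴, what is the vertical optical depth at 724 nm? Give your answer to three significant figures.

0.0294

τ(724 nm) = τ(477 nm) × (477/724)⁴ = 0.156 × (0.6588)⁴ = 0.156 × 0.1884 = 0.0294.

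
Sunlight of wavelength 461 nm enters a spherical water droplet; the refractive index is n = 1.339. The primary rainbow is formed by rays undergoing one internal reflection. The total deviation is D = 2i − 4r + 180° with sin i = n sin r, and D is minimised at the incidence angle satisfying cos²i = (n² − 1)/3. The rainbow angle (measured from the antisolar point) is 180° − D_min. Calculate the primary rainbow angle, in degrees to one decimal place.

41.2°

cos²i = (1.79292 − 1)/3 = 0.26431; i = arccos(0.51411) = 59.062°.
sin r = sin 59.062°/1.339 = 0.64057; r = 39.834°.
D_min = 2·59.062° − 4·39.834° + 180° = 138.786°.
Rainbow angle = 180° − D_min = 41.214°.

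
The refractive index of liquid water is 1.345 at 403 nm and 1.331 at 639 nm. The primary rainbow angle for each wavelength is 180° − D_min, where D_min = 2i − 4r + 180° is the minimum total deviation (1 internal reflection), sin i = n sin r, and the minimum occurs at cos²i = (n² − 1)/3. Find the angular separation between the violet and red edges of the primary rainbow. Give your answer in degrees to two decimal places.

2.01°

At 403 nm (n = 1.345): cos²i = 0.26967 → i = 58.715°, r = 39.448°, D_min = 139.635°, rainbow angle = 40.365°.
At 639 nm (n = 1.331): cos²i = 0.25719 → i = 59.527°, r = 40.356°, D_min = 137.630°, rainbow angle = 42.370°.
Angular width = |40.365° − 42.370°| = 2.005°.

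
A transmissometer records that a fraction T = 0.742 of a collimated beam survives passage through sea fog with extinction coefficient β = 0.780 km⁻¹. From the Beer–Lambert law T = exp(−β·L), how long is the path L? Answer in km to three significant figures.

Beer–Lambert: T = exp(−βL) ⇒ L = −ln(T)/β = −ln(0.742)/0.780 = 0.2984/0.780 = 0.3826 km.

0.383 km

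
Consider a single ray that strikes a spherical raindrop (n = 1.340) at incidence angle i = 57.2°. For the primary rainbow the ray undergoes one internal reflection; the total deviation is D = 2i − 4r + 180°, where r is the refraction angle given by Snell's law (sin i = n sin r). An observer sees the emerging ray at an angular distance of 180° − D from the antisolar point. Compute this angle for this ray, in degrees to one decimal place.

41.0°

sin r = sin 57.2° / 1.340 = 0.8406/1.340 = 0.6273; r = 38.85°.
D = 2·57.2° − 4·38.85° + 180° = 114.40° − 155.40° + 180° = 139.00°.
Angle from antisolar point = 180° − D = 41.00°.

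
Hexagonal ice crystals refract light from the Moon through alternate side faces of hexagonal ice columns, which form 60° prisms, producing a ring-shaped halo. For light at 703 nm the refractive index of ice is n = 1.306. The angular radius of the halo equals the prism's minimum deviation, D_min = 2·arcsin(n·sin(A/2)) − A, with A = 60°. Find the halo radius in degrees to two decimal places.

21.54°

n·sin(A/2) = 1.306 × sin 30° = 1.306 × 0.5000 = 0.6530.
D_min = 2·arcsin(0.6530) − 60° = 2 × 40.768° − 60° = 21.536°.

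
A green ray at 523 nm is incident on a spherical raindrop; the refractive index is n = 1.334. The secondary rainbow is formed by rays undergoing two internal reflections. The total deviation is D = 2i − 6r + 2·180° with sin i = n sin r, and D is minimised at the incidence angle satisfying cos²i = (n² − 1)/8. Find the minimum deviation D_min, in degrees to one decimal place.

231.2°

cos²i = (1.77956 − 1)/8 = 0.09744; i = arccos(0.31216) = 71.810°.
sin r = sin 71.810°/1.334 = 0.71217; r = 45.411°.
D_min = 2·71.810° − 6·45.411° + 360° = 231.153°.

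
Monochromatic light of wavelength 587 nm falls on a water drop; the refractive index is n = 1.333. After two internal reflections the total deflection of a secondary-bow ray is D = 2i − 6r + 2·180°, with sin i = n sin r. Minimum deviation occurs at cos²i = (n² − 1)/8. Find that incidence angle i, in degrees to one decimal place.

cos²i = (1.333² − 1)/8 = (1.77689 − 1)/8 = 0.09711.
cos i = 0.31163, so i = 71.843°.

71.8°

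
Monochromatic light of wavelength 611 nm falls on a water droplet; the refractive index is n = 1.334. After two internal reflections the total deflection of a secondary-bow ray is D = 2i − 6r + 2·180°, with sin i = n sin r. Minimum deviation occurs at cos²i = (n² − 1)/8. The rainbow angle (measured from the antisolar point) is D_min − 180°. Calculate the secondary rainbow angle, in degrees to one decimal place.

cos²i = (1.77956 − 1)/8 = 0.09744; i = arccos(0.31216) = 71.810°.
sin r = sin 71.810°/1.334 = 0.71217; r = 45.411°.
D_min = 2·71.810° − 6·45.411° + 360° = 231.153°.
Rainbow angle = D_min − 180° = 51.153°.

51.2°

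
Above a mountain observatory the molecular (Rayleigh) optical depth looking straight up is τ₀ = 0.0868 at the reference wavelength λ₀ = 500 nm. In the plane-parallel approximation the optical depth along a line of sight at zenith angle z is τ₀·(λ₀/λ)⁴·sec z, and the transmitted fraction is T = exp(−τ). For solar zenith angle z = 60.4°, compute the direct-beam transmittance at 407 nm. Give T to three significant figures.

0.670

sec 60.4° = 2.0245.
τ = 0.0868 × (500/407)⁴ × 2.0245 = 0.0868 × 2.2777 × 2.0245 = 0.4003.
T = exp(−0.4003) = 0.6701.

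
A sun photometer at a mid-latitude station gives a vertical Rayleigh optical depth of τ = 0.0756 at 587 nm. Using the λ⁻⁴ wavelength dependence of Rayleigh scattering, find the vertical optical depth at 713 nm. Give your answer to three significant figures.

0.0347

τ(713 nm) = τ(587 nm) × (587/713)⁴ = 0.0756 × (0.8233)⁴ = 0.0756 × 0.4594 = 0.0347.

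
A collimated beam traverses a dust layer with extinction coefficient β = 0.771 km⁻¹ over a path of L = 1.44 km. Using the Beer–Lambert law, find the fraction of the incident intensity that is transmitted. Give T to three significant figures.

τ = β·L = 0.771 × 1.44 = 1.1102.
T = exp(−1.1102) = 0.3295.

0.329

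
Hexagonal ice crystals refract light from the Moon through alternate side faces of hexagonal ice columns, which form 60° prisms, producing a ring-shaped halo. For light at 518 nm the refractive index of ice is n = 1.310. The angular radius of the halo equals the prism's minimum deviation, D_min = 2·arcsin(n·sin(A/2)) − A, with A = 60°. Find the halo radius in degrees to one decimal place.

n·sin(A/2) = 1.310 × sin 30° = 1.310 × 0.5000 = 0.6550.
D_min = 2·arcsin(0.6550) − 60° = 2 × 40.920° − 60° = 21.839°.

21.8°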